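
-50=-50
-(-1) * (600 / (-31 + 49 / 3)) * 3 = -1350 / 11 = -122.73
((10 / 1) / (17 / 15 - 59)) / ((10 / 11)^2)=-363 / 1736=-0.21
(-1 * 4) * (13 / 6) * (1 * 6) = -52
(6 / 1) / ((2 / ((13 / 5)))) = 39 / 5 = 7.80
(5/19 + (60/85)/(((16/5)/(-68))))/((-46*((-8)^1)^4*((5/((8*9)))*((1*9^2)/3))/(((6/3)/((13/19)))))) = 7/57408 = 0.00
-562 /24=-281 /12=-23.42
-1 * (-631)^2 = -398161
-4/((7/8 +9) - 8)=-32/15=-2.13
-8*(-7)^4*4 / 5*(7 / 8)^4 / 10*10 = -5764801 / 640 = -9007.50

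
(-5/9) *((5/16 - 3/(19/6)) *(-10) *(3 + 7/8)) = -149575/10944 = -13.67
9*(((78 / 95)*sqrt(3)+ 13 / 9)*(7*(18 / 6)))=14742*sqrt(3) / 95+ 273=541.78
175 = 175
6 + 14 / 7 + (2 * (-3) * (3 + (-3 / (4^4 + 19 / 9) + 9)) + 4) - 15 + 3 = -167094 / 2323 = -71.93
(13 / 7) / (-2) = -13 / 14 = -0.93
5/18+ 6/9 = 17/18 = 0.94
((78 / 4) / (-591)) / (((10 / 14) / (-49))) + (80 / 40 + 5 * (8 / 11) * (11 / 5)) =24159 / 1970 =12.26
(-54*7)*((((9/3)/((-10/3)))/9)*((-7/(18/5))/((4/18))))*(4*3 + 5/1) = -22491/4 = -5622.75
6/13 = 0.46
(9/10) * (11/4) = 99/40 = 2.48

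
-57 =-57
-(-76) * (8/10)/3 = 304/15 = 20.27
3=3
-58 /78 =-29 /39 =-0.74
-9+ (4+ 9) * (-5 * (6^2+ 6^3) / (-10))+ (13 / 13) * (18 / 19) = 30969 / 19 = 1629.95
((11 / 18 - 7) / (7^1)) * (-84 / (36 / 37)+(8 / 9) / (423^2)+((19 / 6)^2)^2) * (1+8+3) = -42143659115 / 270540648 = -155.78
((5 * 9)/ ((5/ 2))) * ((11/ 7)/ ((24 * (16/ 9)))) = 297/ 448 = 0.66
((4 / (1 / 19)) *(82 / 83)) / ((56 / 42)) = 4674 / 83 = 56.31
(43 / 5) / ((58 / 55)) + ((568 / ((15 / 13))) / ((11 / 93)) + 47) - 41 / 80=107605937 / 25520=4216.53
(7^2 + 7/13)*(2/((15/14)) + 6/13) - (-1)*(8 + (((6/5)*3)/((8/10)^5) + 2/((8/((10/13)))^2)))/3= 157918757/1297920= 121.67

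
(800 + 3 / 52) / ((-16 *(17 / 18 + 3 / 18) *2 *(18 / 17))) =-707251 / 33280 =-21.25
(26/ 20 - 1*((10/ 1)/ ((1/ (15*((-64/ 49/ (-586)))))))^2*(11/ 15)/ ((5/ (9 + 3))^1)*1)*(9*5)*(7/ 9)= 2274100837/ 58892414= 38.61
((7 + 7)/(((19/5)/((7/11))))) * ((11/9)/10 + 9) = 40229/1881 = 21.39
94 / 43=2.19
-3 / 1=-3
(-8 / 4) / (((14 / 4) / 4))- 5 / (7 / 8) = -8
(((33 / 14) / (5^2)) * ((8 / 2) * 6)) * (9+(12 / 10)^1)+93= 101571 / 875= 116.08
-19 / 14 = -1.36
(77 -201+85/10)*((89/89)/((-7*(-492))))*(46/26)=-253/4264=-0.06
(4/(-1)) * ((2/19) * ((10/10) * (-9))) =72/19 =3.79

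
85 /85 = 1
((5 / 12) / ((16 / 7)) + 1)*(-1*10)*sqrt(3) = -20.48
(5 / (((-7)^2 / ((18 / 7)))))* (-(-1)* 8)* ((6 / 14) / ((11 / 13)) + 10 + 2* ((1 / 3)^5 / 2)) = 15733120 / 713097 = 22.06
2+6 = 8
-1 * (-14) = 14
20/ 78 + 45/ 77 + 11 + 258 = 810332/ 3003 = 269.84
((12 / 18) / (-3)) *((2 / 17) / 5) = -4 / 765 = -0.01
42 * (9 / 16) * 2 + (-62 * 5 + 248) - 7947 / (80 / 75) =-119441 / 16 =-7465.06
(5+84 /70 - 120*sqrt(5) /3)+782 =3941 /5 - 40*sqrt(5) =698.76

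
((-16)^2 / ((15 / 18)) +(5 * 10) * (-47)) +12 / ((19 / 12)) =-193346 / 95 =-2035.22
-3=-3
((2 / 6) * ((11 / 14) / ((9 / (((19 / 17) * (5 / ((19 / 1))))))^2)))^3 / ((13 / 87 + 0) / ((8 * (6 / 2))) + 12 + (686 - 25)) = 603109375 / 18548702511070344301017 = 0.00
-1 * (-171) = 171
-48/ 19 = -2.53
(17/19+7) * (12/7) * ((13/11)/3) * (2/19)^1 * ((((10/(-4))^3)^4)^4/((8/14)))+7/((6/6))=3463895836830488408077770786349885583/279434283129503744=12396101859932293297.78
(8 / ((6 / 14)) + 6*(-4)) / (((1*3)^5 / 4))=-64 / 729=-0.09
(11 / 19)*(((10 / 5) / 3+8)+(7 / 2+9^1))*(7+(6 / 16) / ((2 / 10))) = 99187 / 912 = 108.76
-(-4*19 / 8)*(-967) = -18373 / 2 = -9186.50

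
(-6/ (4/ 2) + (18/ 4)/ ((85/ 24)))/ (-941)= 147/ 79985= 0.00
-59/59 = -1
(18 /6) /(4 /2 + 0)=3 /2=1.50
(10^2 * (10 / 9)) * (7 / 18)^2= 12250 / 729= 16.80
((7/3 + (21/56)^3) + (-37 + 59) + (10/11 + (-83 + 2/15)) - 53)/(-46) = 9341081/3886080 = 2.40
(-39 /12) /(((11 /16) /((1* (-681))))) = 35412 /11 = 3219.27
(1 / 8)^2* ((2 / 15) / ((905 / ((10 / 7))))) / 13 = 0.00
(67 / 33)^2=4.12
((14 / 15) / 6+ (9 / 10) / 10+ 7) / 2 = 6521 / 1800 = 3.62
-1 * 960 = -960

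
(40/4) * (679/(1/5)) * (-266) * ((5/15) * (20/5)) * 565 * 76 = -1551113032000/3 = -517037677333.33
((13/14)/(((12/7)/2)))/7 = 13/84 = 0.15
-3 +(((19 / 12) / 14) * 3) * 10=0.39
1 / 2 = 0.50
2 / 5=0.40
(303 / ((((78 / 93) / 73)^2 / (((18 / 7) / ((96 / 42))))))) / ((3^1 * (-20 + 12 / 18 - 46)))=-13965427863 / 1059968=-13175.33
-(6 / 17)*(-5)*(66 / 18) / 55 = 2 / 17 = 0.12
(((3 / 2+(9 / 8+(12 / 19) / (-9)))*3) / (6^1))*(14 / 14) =1165 / 912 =1.28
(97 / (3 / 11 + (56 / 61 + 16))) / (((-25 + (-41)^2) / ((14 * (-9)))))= -0.43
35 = 35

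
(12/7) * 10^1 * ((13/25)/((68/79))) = 6162/595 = 10.36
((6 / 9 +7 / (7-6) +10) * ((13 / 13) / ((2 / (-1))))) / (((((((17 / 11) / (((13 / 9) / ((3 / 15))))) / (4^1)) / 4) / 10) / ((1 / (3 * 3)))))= -3031600 / 4131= -733.87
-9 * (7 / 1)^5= -151263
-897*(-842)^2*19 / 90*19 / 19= -2013812242 / 15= -134254149.47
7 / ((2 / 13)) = 91 / 2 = 45.50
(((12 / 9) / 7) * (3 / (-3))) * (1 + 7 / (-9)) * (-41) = 1.74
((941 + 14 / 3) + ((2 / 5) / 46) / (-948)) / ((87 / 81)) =927869211 / 1053860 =880.45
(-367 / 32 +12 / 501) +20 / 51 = -3012331 / 272544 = -11.05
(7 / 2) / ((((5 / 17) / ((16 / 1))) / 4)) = 3808 / 5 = 761.60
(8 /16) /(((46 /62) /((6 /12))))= 31 /92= 0.34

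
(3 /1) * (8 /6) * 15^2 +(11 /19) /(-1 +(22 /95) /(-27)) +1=2329402 /2587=900.43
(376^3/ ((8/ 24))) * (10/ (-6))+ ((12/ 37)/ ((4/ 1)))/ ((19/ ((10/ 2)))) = -186848176625/ 703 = -265786879.98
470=470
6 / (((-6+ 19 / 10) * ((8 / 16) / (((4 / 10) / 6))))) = -8 / 41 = -0.20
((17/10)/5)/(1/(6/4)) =51/100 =0.51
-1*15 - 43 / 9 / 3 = -448 / 27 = -16.59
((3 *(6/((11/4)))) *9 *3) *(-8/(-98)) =7776/539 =14.43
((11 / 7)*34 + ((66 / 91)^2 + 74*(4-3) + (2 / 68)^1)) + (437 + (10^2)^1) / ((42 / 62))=259226287 / 281554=920.70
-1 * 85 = -85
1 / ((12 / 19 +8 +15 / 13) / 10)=2470 / 2417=1.02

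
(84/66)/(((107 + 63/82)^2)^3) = 4256093399936/5238679328650346306816099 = 0.00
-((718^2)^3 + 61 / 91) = -12467749208805602045 / 91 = -137008233063797824.67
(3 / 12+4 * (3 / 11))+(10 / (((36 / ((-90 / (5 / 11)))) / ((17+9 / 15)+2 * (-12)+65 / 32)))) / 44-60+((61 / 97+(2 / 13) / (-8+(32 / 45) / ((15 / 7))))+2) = -58114047661 / 1148740736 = -50.59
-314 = -314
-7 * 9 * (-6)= 378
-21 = -21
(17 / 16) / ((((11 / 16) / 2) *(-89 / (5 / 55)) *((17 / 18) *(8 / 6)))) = -27 / 10769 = -0.00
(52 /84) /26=1 /42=0.02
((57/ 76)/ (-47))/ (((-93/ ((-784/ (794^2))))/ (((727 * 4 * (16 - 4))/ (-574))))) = 122136/ 9415088833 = 0.00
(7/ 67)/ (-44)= -0.00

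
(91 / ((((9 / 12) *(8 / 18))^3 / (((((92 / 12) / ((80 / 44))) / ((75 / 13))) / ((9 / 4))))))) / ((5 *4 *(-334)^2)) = 299299 / 836670000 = 0.00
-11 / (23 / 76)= -836 / 23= -36.35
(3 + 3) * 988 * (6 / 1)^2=213408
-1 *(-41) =41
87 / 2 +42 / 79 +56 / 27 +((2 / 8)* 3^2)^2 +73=4237613 / 34128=124.17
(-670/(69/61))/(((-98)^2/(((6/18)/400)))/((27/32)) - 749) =-122610/2827262557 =-0.00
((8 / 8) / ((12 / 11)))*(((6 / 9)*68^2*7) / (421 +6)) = 25432 / 549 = 46.32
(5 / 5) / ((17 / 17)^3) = 1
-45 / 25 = -9 / 5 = -1.80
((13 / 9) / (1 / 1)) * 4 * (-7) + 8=-292 / 9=-32.44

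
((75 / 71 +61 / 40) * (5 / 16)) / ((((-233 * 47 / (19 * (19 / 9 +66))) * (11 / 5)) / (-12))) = 426920785 / 821062176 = 0.52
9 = 9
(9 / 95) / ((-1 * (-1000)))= 9 / 95000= 0.00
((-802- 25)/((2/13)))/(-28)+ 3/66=118289/616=192.03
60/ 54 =1.11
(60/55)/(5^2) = 12/275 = 0.04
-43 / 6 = -7.17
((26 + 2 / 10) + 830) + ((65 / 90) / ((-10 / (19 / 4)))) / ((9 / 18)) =61597 / 72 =855.51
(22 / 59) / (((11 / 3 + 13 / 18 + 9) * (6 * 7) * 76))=33 / 3782254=0.00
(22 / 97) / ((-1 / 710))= -15620 / 97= -161.03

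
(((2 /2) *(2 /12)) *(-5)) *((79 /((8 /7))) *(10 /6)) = -13825 /144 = -96.01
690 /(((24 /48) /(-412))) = -568560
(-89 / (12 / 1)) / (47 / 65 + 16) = -5785 / 13044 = -0.44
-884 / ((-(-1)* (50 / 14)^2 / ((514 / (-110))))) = 11132212 / 34375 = 323.85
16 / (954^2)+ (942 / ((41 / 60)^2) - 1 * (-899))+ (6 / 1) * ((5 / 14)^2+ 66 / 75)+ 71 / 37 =101390993973643043 / 34671471971850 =2924.33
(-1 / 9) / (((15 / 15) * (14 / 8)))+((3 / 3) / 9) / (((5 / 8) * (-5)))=-52 / 525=-0.10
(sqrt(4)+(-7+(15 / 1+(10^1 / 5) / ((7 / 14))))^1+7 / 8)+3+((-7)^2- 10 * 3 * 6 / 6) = 36.88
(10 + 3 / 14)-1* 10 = 3 / 14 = 0.21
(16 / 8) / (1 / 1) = 2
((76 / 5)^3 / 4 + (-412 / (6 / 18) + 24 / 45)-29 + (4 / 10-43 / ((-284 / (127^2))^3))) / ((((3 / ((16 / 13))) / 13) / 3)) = 67655134076885053 / 536866500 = 126018542.93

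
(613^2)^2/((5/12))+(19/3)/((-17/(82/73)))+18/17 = 6308355802655956/18615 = 338885619267.04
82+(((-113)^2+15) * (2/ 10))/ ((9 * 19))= 82894/ 855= 96.95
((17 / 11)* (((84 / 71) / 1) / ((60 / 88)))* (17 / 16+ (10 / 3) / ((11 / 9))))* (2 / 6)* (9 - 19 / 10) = 79373 / 3300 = 24.05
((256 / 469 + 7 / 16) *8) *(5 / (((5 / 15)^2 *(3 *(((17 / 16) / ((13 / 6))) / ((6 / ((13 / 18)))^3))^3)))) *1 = 188624911598.13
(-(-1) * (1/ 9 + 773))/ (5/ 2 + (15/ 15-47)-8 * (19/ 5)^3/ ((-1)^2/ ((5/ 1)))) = -347900/ 1007271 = -0.35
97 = 97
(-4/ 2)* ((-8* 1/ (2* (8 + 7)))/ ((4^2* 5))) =1/ 150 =0.01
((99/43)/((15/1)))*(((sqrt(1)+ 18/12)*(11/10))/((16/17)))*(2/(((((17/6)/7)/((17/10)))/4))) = 129591/8600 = 15.07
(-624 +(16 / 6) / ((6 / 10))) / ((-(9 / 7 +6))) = 85.04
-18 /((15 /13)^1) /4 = -39 /10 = -3.90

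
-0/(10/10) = 0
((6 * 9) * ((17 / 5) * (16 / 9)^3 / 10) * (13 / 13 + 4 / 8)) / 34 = 1024 / 225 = 4.55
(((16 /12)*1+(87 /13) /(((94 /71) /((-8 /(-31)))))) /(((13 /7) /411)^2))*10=4135474371840 /3201029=1291920.31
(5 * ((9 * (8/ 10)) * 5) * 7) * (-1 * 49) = -61740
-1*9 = -9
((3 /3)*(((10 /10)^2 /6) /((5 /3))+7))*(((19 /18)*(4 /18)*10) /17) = 1349 /1377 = 0.98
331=331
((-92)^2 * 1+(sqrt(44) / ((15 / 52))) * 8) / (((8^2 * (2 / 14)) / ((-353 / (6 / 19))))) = -24836021 / 24 - 610337 * sqrt(11) / 90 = -1057325.97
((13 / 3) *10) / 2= 65 / 3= 21.67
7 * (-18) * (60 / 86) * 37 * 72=-10069920 / 43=-234184.19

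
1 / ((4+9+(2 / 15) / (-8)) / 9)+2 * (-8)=-11924 / 779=-15.31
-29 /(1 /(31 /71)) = -899 /71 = -12.66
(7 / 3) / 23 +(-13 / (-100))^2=81661 / 690000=0.12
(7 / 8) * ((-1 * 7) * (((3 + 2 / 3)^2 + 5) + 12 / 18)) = -117.06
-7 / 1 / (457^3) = -0.00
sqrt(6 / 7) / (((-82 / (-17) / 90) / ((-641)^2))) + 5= 5 + 314323965 * sqrt(42) / 287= 7097747.55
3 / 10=0.30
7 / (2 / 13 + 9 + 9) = 91 / 236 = 0.39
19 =19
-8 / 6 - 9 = -31 / 3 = -10.33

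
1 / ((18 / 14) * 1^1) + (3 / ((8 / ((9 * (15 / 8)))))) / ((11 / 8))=4261 / 792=5.38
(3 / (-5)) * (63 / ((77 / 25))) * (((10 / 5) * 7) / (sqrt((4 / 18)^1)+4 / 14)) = 119070 / 341 -138915 * sqrt(2) / 341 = -226.94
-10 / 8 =-5 / 4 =-1.25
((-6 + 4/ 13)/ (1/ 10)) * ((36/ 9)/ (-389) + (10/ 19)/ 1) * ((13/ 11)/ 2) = -1411180/ 81301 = -17.36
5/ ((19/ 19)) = 5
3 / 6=1 / 2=0.50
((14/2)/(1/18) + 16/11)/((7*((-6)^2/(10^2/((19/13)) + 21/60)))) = 6106411/175560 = 34.78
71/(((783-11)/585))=41535/772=53.80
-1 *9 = -9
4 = 4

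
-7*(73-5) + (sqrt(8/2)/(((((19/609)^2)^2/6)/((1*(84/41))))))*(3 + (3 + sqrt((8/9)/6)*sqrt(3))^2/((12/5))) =1192671207582008/5343161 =223214536.78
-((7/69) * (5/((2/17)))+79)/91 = -11497/12558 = -0.92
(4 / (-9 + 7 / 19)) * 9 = -171 / 41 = -4.17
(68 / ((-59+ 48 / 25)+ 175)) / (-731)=-25 / 31691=-0.00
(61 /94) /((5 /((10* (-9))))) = -549 /47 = -11.68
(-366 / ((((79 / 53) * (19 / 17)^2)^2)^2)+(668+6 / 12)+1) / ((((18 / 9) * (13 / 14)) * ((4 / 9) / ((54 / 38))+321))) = 1438148951020835333637147 / 1342903368517009571671334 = 1.07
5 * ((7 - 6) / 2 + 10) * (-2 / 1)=-105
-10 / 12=-5 / 6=-0.83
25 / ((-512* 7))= -25 / 3584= -0.01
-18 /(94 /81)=-729 /47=-15.51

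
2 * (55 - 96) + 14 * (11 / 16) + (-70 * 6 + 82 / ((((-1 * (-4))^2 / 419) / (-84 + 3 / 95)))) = -180804.06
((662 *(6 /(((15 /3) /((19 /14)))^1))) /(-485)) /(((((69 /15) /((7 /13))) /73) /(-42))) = 797.80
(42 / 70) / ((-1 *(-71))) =3 / 355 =0.01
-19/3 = -6.33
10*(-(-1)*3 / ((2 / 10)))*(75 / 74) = 152.03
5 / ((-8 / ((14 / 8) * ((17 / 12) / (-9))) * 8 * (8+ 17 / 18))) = 85 / 35328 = 0.00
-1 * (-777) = 777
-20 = -20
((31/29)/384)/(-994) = -31/11069184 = -0.00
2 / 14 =1 / 7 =0.14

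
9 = 9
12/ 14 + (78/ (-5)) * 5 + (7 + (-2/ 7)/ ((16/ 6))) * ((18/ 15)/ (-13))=-70779/ 910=-77.78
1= 1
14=14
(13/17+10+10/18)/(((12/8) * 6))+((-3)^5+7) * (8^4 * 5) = -6655424828/1377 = -4833278.74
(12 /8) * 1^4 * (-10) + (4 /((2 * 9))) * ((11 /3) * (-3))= -157 /9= -17.44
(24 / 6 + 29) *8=264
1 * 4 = 4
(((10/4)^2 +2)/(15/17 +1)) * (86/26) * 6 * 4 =72369/208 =347.93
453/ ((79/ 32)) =14496/ 79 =183.49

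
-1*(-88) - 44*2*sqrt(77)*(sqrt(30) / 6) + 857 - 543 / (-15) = 4906 / 5 - 44*sqrt(2310) / 3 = 276.28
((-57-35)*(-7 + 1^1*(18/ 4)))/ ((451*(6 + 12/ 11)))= 115/ 1599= 0.07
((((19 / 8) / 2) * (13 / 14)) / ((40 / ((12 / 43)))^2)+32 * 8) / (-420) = -10602907823 / 17395392000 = -0.61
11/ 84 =0.13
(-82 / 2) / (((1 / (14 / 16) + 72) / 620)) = -347.54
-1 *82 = -82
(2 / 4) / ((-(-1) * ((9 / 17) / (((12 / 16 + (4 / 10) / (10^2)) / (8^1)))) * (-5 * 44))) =-6409 / 15840000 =-0.00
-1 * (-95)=95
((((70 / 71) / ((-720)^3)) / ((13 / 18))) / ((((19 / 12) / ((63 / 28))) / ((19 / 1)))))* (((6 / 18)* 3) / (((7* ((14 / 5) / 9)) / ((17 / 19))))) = -0.00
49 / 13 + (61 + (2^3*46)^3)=647869258 / 13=49836096.77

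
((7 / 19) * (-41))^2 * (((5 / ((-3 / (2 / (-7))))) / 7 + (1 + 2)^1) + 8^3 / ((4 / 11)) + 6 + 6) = 351650071 / 1083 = 324699.97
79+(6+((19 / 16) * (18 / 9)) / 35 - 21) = 17939 / 280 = 64.07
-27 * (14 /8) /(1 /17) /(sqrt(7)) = -459 * sqrt(7) /4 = -303.60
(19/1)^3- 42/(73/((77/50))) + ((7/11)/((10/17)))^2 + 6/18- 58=720944263/105996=6801.62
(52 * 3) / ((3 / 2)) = 104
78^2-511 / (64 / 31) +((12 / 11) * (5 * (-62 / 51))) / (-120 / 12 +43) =2305005125 / 394944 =5836.28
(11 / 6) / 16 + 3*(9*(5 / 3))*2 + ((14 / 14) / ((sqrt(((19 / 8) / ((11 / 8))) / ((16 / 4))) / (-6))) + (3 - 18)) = 7211 / 96 - 12*sqrt(209) / 19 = 65.98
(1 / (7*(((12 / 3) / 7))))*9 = 9 / 4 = 2.25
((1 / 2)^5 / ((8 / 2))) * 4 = 1 / 32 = 0.03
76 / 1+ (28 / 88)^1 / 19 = 31775 / 418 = 76.02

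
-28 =-28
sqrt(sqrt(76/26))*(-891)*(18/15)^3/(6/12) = -384912*13^(3/4)*38^(1/4)/1625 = -4026.35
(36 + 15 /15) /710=0.05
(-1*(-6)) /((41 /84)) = 504 /41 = 12.29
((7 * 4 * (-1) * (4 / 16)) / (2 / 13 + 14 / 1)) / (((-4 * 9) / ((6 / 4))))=91 / 4416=0.02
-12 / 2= -6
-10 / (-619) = 10 / 619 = 0.02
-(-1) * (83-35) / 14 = 24 / 7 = 3.43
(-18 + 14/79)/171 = -0.10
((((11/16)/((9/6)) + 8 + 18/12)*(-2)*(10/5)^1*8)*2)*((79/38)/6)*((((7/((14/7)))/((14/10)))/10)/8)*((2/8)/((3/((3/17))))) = -18881/186048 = -0.10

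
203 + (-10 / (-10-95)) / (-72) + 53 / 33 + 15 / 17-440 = -33153559 / 141372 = -234.51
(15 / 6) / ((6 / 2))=5 / 6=0.83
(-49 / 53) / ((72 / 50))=-1225 / 1908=-0.64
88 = 88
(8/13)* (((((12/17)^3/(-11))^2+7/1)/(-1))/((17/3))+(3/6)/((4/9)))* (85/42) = -73135585585/531557544518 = -0.14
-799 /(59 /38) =-30362 /59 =-514.61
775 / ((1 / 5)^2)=19375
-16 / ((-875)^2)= -16 / 765625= -0.00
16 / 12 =4 / 3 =1.33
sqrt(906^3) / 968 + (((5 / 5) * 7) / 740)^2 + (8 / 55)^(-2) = 75.44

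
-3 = -3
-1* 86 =-86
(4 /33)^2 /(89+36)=16 /136125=0.00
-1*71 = -71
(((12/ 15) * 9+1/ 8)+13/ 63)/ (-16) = -18979/ 40320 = -0.47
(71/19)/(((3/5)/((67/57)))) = 23785/3249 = 7.32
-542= -542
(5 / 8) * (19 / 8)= 95 / 64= 1.48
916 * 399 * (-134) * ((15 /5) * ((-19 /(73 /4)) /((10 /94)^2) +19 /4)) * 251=5871550588140762 /1825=3217287993501.79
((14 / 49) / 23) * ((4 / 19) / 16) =1 / 6118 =0.00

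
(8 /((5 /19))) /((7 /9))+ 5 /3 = 4279 /105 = 40.75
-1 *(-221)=221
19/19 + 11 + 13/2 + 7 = 51/2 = 25.50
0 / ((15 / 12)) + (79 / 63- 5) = -236 / 63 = -3.75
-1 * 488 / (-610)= 0.80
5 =5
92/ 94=46/ 47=0.98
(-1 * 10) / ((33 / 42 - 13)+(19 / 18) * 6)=420 / 247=1.70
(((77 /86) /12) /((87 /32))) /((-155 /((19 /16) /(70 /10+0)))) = -209 /6958260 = -0.00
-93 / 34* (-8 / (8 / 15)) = 1395 / 34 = 41.03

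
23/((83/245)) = 5635/83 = 67.89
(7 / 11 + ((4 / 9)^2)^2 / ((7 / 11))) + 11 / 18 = 1322393 / 1010394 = 1.31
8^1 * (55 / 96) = 55 / 12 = 4.58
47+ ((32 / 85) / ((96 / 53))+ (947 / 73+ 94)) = 154.18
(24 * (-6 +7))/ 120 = 1/ 5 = 0.20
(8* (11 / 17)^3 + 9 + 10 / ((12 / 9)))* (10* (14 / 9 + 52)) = 442054250 / 44217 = 9997.38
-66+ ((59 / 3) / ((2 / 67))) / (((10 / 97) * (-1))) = -387401 / 60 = -6456.68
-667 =-667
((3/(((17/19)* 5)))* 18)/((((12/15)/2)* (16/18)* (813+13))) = 4617/112336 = 0.04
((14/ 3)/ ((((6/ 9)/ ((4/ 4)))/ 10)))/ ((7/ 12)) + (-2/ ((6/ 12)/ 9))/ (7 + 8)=588/ 5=117.60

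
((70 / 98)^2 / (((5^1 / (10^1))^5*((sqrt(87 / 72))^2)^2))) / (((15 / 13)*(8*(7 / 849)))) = 42382080 / 288463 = 146.92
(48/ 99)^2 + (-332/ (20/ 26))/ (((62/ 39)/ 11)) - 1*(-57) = -494427304/ 168795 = -2929.16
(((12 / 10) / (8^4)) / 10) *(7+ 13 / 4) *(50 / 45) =41 / 122880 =0.00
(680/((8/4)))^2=115600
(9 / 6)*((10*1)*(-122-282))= -6060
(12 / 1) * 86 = 1032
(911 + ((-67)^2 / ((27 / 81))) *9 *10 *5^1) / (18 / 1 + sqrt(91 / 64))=6982342272 / 20645 - 48488488 *sqrt(91) / 20645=315804.87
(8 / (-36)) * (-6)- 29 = -83 / 3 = -27.67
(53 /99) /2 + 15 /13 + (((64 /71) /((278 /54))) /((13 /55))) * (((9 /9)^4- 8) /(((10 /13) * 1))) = -135132401 /25402806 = -5.32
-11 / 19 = -0.58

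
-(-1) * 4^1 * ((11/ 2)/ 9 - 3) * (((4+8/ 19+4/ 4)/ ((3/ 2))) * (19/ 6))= -8858/ 81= -109.36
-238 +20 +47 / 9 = -1915 / 9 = -212.78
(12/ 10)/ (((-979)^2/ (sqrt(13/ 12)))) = 0.00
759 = 759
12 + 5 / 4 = 13.25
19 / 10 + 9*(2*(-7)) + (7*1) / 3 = -3653 / 30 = -121.77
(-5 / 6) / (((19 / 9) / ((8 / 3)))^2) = -480 / 361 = -1.33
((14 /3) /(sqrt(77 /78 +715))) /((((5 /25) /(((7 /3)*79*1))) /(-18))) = -77420*sqrt(4356066) /55847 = -2893.35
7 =7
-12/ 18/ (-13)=2/ 39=0.05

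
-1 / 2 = -0.50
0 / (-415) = 0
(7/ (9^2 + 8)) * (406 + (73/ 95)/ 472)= 127435791/ 3990760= 31.93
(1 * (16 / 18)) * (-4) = -32 / 9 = -3.56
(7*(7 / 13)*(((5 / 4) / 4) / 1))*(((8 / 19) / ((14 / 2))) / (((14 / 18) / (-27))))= -1215 / 494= -2.46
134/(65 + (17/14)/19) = 35644/17307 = 2.06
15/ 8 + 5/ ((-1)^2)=55/ 8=6.88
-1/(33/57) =-19/11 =-1.73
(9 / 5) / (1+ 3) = 9 / 20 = 0.45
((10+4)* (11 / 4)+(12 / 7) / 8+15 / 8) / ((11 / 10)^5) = 28412500 / 1127357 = 25.20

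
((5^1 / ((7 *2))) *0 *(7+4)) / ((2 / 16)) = 0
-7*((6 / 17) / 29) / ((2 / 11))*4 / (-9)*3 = 308 / 493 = 0.62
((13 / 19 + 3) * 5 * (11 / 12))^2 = 3705625 / 12996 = 285.14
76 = 76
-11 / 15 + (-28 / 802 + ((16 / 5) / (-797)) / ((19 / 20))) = -70360763 / 91085145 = -0.77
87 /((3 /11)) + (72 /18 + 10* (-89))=-567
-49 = -49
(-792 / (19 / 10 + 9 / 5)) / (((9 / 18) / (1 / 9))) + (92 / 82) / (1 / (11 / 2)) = -62799 / 1517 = -41.40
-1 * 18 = -18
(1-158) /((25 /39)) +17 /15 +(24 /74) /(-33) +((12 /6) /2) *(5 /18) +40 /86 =-1914156479 /7875450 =-243.05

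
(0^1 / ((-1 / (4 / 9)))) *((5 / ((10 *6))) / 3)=0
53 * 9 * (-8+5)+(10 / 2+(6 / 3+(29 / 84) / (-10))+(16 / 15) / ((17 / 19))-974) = -34226909 / 14280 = -2396.84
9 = 9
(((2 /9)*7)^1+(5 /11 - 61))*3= -176.97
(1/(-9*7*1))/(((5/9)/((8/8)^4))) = -1/35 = -0.03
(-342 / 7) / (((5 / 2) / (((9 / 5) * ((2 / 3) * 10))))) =-8208 / 35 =-234.51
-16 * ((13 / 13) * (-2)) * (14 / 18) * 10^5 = 2488888.89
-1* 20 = -20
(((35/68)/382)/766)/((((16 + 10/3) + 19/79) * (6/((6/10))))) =1659/184610081248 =0.00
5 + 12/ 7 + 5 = 82/ 7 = 11.71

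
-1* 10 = -10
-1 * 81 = -81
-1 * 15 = -15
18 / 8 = 9 / 4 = 2.25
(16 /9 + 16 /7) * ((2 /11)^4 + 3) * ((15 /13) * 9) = 24103680 /190333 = 126.64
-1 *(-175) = 175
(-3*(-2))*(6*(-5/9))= -20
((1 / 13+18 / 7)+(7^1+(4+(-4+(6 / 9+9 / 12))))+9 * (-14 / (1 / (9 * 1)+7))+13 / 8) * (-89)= 3909859 / 8736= 447.56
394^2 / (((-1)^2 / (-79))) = -12263644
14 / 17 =0.82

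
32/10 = 16/5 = 3.20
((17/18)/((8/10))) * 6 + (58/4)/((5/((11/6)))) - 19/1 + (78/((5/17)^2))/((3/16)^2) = 1923089/75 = 25641.19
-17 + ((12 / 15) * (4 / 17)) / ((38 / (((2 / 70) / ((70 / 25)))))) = -1345291 / 79135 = -17.00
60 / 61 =0.98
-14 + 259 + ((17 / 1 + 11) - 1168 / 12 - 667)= -1474 / 3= -491.33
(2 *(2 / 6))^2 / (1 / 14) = 56 / 9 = 6.22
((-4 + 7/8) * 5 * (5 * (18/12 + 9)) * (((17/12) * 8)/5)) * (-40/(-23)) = -74375/23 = -3233.70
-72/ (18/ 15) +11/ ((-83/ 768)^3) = -5017140372/ 571787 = -8774.49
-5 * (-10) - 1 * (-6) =56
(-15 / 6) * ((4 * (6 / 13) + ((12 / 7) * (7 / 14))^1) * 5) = -3075 / 91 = -33.79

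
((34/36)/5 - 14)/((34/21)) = -8701/1020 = -8.53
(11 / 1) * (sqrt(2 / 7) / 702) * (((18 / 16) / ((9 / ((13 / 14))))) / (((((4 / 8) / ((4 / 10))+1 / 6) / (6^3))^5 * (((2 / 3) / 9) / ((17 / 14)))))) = 10054435710173184 * sqrt(14) / 28647703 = 1313203143.89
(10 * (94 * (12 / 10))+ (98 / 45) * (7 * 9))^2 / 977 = 40018276 / 24425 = 1638.41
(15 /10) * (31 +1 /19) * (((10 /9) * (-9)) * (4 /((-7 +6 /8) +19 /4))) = 23600 /19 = 1242.11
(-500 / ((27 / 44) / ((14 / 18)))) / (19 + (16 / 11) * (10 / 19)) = -32186000 / 1003833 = -32.06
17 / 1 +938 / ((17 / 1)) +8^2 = 2315 / 17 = 136.18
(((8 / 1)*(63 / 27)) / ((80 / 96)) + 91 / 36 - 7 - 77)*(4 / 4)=-10633 / 180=-59.07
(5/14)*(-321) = -1605/14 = -114.64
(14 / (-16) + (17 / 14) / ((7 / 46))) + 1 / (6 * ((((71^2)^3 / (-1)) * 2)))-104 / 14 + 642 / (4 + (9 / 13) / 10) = 12547091158426826689 / 79691699028389784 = 157.45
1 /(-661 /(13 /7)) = -13 /4627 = -0.00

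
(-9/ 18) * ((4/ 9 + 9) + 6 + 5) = -92/ 9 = -10.22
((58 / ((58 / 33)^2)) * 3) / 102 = 1089 / 1972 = 0.55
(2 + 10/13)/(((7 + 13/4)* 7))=144/3731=0.04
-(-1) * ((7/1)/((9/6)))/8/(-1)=-7/12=-0.58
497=497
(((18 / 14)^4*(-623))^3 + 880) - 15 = -199104032997604034 / 40353607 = -4933983546.94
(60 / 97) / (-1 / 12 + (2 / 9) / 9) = -19440 / 1843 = -10.55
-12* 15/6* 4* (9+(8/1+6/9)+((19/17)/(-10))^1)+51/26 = -930245/442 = -2104.63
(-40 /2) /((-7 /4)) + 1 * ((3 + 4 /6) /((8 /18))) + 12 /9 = 1765 /84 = 21.01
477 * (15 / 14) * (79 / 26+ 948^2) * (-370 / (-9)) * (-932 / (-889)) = 1601460623351850 / 80899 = 19795802461.73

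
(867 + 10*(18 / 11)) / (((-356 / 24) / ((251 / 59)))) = -14633802 / 57761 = -253.35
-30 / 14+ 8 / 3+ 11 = 242 / 21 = 11.52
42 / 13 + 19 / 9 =625 / 117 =5.34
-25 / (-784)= 25 / 784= 0.03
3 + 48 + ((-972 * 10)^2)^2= 8926168066560051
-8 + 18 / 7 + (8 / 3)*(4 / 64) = -221 / 42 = -5.26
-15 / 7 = -2.14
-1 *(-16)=16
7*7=49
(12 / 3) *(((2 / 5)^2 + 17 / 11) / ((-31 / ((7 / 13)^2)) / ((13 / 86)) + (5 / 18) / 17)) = -28128744 / 2916403325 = -0.01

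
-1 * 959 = -959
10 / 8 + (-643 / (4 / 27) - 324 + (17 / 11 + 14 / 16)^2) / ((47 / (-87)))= 3138943681 / 363968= 8624.23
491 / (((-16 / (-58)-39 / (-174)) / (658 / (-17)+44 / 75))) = -47727164 / 1275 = -37433.07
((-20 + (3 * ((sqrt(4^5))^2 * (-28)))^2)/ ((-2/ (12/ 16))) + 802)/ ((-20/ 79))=438375943267/ 40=10959398581.68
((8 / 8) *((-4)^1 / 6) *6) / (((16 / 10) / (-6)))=15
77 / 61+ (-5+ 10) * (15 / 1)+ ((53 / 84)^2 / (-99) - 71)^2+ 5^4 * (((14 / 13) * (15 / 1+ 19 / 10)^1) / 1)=16492.83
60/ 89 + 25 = 2285/ 89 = 25.67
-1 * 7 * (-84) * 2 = 1176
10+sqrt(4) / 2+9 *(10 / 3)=41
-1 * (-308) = 308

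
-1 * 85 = -85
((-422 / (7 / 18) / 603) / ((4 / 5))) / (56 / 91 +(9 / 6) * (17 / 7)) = -0.53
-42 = -42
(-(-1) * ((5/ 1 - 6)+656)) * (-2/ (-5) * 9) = 2358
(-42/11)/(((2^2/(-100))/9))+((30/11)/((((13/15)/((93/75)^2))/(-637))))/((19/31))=-21786912/5225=-4169.74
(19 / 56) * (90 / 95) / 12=3 / 112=0.03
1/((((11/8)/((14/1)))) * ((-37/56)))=-6272/407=-15.41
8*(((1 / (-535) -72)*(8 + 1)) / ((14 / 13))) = -2575404 / 535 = -4813.84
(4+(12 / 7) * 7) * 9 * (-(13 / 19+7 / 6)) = -5064 / 19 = -266.53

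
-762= -762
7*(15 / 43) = 105 / 43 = 2.44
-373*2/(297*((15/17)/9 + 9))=-6341/22968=-0.28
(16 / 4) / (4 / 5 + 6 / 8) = 2.58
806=806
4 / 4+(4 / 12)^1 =4 / 3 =1.33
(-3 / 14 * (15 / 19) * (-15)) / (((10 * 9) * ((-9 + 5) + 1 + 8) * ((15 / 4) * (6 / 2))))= 1 / 1995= 0.00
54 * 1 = 54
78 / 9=26 / 3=8.67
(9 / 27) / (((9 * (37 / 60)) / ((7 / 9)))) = 140 / 2997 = 0.05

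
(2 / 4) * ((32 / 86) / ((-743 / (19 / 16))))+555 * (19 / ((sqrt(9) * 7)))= 224601337 / 447286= 502.14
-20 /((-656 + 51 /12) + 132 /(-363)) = 0.03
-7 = -7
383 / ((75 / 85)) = 6511 / 15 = 434.07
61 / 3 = 20.33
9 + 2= 11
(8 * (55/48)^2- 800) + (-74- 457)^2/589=-52719107/169632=-310.79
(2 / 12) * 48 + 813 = 821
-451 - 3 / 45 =-6766 / 15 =-451.07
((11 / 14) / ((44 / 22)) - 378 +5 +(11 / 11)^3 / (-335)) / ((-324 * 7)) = 3495083 / 21273840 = 0.16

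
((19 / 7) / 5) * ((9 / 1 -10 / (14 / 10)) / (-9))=-247 / 2205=-0.11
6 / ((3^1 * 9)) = 2 / 9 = 0.22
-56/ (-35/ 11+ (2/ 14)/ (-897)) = 483483/ 27472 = 17.60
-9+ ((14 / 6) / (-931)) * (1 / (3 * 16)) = -172369 / 19152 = -9.00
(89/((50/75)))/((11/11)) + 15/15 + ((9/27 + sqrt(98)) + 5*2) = 7*sqrt(2) + 869/6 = 154.73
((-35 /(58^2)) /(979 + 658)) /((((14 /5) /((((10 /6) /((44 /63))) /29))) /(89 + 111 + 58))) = -338625 /7026763568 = -0.00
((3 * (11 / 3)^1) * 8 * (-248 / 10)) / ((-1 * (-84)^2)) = 682 / 2205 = 0.31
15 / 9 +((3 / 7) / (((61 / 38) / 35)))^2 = 993305 / 11163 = 88.98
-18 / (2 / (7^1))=-63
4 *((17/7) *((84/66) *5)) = 680/11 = 61.82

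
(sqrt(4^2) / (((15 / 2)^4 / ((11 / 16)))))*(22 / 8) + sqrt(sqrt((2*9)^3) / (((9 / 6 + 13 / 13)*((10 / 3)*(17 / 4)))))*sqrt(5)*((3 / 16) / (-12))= -9*2^(3 / 4)*sqrt(85) / 2720 + 121 / 50625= -0.05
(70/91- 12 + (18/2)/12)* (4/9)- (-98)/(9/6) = 7099/117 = 60.68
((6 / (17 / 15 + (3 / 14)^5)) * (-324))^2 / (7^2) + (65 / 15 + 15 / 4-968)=59270147472666003529 / 1003935133228908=59037.83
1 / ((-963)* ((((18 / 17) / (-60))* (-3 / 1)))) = -170 / 8667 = -0.02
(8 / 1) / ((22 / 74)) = 296 / 11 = 26.91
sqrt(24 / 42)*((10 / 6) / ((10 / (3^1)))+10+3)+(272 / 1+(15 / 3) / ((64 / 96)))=27*sqrt(7) / 7+559 / 2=289.71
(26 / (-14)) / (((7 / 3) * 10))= -39 / 490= -0.08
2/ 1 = 2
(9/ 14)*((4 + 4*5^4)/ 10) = 5634/ 35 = 160.97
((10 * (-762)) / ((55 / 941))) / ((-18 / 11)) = 239014 / 3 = 79671.33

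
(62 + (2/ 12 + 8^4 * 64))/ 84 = 1573237/ 504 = 3121.50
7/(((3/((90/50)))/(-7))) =-147/5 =-29.40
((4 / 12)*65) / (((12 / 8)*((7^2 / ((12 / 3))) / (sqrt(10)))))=520*sqrt(10) / 441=3.73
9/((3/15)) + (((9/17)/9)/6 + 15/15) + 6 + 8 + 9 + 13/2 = 3851/51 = 75.51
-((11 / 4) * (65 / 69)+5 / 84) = -1280 / 483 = -2.65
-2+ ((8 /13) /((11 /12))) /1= -190 /143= -1.33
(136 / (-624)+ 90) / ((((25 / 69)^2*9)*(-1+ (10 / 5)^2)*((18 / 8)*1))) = 7409174 / 658125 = 11.26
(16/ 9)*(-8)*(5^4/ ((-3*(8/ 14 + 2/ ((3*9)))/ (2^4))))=4480000/ 61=73442.62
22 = 22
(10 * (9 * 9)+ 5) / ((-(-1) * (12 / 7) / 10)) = 28525 / 6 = 4754.17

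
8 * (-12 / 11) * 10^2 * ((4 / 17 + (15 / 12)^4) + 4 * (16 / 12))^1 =-2614475 / 374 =-6990.57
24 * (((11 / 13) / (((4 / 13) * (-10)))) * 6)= -198 / 5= -39.60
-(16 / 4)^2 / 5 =-16 / 5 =-3.20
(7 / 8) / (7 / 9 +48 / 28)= 441 / 1256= 0.35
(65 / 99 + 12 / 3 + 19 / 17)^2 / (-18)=-47219762 / 25492401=-1.85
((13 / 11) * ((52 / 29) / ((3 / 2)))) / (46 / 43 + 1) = 58136 / 85173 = 0.68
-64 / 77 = -0.83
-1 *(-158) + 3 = 161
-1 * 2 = -2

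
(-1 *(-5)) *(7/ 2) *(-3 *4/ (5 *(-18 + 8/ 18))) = 2.39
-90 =-90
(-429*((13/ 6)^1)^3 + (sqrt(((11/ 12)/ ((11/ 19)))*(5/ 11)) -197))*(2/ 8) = -328355/ 288 + sqrt(3135)/ 264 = -1139.91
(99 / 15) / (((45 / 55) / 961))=116281 / 15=7752.07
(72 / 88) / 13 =9 / 143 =0.06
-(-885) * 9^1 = 7965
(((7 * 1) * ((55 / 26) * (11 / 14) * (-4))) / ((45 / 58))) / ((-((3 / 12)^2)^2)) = 15355.62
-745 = -745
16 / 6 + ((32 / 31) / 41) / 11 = 111944 / 41943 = 2.67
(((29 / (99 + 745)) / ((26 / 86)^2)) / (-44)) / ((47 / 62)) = -1662251 / 147485624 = -0.01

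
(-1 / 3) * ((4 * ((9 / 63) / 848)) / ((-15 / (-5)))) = -1 / 13356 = -0.00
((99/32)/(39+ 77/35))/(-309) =-165/678976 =-0.00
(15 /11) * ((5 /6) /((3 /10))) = 125 /33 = 3.79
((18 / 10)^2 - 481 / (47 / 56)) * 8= -5356744 / 1175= -4558.93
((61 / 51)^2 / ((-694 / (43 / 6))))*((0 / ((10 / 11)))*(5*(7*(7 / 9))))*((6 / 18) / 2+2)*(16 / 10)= 0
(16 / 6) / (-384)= -1 / 144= -0.01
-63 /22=-2.86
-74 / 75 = -0.99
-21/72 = -7/24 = -0.29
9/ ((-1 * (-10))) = 9/ 10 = 0.90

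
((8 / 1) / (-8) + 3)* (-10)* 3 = -60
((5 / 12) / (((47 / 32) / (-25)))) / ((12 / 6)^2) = -250 / 141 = -1.77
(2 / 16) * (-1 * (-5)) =5 / 8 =0.62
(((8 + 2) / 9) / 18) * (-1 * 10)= -50 / 81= -0.62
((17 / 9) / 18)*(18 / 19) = 17 / 171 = 0.10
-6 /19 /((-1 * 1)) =6 /19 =0.32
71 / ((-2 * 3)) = -11.83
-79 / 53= -1.49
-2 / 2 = -1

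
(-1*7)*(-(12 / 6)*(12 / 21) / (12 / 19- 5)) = -152 / 83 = -1.83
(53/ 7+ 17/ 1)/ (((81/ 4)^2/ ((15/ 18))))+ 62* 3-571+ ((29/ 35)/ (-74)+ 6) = -19319054837/ 50978970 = -378.96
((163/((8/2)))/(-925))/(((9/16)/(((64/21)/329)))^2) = -42729472/3576491003925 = -0.00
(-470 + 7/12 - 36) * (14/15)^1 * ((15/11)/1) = -42455/66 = -643.26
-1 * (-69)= 69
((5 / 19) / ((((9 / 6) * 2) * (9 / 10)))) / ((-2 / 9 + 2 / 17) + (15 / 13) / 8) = 88400 / 35967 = 2.46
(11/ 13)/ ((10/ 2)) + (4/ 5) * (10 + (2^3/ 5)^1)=3071/ 325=9.45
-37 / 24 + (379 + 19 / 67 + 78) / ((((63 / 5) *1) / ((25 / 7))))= 128.07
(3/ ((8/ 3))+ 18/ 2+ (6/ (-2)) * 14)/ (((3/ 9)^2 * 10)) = -459/ 16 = -28.69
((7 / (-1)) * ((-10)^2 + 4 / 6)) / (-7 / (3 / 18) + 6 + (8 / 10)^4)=660625 / 33366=19.80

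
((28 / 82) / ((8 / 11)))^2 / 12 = 5929 / 322752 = 0.02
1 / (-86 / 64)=-32 / 43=-0.74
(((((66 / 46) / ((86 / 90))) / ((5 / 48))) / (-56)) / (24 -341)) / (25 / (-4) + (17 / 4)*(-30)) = -7128 / 1174106185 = -0.00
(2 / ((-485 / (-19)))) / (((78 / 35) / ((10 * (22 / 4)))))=7315 / 3783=1.93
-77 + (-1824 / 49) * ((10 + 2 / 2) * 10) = -204413 / 49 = -4171.69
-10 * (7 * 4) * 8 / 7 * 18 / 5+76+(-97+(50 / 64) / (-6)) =-225241 / 192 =-1173.13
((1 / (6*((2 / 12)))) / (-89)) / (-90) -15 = -120149 / 8010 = -15.00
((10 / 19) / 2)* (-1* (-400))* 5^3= 250000 / 19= 13157.89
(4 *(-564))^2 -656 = 5088880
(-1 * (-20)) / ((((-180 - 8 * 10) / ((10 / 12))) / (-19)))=95 / 78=1.22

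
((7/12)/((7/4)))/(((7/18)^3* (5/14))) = 3888/245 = 15.87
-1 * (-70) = 70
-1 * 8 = -8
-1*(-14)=14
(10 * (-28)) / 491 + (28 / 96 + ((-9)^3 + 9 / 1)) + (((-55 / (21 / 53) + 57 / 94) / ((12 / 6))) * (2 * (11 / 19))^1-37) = -61676344573 / 73661784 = -837.29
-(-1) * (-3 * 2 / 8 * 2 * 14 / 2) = -21 / 2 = -10.50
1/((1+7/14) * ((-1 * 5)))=-2/15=-0.13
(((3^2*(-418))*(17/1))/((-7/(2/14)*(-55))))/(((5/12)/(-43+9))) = 2372112/1225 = 1936.42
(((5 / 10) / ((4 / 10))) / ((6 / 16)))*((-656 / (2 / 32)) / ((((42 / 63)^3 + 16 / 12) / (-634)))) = 149725440 / 11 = 13611403.64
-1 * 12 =-12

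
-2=-2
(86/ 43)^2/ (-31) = -4/ 31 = -0.13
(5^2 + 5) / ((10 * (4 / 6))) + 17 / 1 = 43 / 2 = 21.50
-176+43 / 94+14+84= -7289 / 94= -77.54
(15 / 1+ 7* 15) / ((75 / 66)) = 528 / 5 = 105.60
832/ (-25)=-832/ 25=-33.28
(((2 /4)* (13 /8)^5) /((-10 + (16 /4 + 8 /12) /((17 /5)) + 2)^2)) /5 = 33813 /1310720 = 0.03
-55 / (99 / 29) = -145 / 9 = -16.11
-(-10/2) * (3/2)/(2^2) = 15/8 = 1.88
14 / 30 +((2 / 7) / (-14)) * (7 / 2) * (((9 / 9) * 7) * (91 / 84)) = -3 / 40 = -0.08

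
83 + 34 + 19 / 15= 1774 / 15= 118.27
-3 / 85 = -0.04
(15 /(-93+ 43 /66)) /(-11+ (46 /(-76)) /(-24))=180576 /12200971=0.01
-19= -19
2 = 2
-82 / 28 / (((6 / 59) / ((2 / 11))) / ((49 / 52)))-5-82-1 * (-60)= -109597 / 3432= -31.93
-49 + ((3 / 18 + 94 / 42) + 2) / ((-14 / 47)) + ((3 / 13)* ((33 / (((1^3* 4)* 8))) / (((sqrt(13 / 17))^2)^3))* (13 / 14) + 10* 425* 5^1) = 437916008063 / 20669376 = 21186.71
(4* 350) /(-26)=-700 /13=-53.85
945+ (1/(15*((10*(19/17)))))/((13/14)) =17506244/18525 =945.01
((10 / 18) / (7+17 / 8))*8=0.49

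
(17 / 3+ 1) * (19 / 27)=380 / 81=4.69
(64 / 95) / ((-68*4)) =-4 / 1615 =-0.00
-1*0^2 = 0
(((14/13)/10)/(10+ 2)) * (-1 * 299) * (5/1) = -161/12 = -13.42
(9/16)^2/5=0.06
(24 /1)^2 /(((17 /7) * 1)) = 4032 /17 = 237.18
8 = 8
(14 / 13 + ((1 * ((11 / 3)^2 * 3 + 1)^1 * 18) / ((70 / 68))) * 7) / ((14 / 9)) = 1480131 / 455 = 3253.04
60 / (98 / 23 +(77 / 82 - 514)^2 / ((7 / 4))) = 16238460 / 40710441109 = 0.00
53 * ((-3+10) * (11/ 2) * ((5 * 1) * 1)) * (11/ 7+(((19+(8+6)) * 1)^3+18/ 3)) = 366724490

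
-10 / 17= -0.59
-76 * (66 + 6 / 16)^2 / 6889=-5357259 / 110224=-48.60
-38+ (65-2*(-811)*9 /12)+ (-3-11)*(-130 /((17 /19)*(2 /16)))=595559 /34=17516.44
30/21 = 10/7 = 1.43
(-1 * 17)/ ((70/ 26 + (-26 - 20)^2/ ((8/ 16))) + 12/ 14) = -1547/ 385435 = -0.00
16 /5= 3.20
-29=-29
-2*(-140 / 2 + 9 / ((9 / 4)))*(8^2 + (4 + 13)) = 10692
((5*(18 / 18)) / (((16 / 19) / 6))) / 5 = 57 / 8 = 7.12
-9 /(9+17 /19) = -171 /188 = -0.91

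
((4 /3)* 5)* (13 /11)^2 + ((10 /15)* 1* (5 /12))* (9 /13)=89695 /9438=9.50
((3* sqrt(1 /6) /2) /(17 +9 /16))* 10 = 0.35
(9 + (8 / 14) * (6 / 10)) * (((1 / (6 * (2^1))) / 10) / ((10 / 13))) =1417 / 14000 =0.10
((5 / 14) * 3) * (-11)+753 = 10377 / 14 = 741.21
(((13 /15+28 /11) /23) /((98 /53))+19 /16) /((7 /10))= 3771857 /2082696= 1.81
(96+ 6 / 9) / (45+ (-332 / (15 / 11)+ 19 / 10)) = -2900 / 5897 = -0.49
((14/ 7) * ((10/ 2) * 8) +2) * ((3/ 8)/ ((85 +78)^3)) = 123/ 17322988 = 0.00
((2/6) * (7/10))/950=0.00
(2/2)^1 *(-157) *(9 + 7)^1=-2512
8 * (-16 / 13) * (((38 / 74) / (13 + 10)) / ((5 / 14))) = -34048 / 55315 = -0.62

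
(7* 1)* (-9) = -63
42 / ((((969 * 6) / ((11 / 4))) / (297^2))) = 2264031 / 1292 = 1752.35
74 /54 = 37 /27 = 1.37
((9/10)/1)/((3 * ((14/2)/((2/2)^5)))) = 3/70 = 0.04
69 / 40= 1.72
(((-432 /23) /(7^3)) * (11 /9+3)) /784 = -114 /386561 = -0.00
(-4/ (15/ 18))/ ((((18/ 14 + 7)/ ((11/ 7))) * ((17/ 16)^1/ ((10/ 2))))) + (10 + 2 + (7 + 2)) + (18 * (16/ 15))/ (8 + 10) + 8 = 190663/ 7395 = 25.78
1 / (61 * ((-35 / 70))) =-2 / 61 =-0.03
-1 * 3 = -3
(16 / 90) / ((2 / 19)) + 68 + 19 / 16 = 51031 / 720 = 70.88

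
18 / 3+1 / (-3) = 17 / 3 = 5.67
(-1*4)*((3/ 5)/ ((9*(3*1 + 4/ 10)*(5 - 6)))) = 4/ 51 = 0.08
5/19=0.26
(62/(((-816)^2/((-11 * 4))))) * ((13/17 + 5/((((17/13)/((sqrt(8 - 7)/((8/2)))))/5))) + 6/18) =-408859/16979328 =-0.02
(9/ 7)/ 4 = 9/ 28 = 0.32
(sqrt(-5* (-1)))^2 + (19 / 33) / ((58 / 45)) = 3475 / 638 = 5.45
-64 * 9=-576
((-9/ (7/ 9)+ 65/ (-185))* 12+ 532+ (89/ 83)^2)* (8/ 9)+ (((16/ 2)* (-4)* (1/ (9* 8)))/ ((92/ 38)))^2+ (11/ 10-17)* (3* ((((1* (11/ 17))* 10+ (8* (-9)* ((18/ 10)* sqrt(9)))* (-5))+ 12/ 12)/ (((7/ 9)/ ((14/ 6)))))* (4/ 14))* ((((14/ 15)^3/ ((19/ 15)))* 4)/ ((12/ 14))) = -29466390485605918772/ 123472194324885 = -238647.99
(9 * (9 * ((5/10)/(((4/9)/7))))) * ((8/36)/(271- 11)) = 567/1040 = 0.55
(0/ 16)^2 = 0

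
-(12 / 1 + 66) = -78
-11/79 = -0.14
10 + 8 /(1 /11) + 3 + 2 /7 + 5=106.29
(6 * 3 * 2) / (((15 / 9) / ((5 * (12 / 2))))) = 648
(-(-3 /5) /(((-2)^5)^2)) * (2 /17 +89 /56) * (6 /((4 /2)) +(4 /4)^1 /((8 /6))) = 14625 /3899392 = 0.00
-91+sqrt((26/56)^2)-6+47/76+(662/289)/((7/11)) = -3548415/38437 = -92.32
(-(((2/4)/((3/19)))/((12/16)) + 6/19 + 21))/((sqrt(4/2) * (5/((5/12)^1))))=-4367 * sqrt(2)/4104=-1.50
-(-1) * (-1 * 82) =-82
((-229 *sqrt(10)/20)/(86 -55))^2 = 52441/38440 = 1.36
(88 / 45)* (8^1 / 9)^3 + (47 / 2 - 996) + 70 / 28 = -31775794 / 32805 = -968.63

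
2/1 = 2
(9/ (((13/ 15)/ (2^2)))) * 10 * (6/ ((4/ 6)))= 48600/ 13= 3738.46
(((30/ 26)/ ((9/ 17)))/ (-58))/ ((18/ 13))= -85/ 3132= -0.03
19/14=1.36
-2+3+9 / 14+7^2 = 709 / 14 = 50.64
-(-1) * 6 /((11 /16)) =96 /11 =8.73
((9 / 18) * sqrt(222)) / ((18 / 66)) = 11 * sqrt(222) / 6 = 27.32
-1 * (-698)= 698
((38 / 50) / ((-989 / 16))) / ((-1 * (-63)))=-304 / 1557675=-0.00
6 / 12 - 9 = -17 / 2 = -8.50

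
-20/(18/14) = -140/9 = -15.56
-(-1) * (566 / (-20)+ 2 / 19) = -5357 / 190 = -28.19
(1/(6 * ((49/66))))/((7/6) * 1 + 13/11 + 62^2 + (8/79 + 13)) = 57354/986035379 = 0.00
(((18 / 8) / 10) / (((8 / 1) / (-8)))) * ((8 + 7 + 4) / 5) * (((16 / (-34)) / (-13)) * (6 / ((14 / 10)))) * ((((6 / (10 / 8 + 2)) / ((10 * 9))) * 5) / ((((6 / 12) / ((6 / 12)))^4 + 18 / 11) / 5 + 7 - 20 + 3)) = 15048 / 10477831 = 0.00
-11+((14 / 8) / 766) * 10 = -16817 / 1532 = -10.98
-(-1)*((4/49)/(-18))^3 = -8/85766121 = -0.00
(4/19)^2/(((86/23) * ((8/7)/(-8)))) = -1288/15523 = -0.08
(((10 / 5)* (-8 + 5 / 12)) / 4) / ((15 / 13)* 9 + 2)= -169 / 552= -0.31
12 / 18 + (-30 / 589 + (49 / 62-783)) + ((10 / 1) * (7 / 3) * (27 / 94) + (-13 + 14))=-128541883 / 166098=-773.89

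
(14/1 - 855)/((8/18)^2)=-68121/16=-4257.56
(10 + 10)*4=80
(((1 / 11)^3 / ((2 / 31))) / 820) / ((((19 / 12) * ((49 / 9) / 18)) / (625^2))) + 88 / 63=5935339609 / 457250409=12.98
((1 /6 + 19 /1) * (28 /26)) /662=805 /25818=0.03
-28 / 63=-4 / 9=-0.44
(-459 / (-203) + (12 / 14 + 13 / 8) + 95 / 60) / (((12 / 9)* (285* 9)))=30823 / 16662240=0.00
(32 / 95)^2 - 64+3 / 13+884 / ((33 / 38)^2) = 141631791443 / 127766925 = 1108.52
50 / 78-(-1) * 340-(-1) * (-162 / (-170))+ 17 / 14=15909731 / 46410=342.81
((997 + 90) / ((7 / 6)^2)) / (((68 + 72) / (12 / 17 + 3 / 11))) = 1790289 / 320705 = 5.58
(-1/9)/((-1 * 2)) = 1/18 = 0.06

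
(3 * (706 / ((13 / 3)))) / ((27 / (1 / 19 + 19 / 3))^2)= 7195552 / 263169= 27.34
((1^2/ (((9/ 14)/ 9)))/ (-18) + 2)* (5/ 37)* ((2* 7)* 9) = 770/ 37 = 20.81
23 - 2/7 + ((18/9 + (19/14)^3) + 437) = 464.21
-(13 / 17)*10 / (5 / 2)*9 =-468 / 17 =-27.53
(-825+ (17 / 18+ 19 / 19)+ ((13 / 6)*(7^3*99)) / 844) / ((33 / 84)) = -78256759 / 41778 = -1873.16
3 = 3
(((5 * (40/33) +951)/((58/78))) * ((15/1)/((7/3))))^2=341364608363025/4986289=68460654.48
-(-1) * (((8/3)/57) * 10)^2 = 6400/29241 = 0.22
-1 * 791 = -791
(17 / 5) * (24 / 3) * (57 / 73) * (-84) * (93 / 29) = -60558624 / 10585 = -5721.17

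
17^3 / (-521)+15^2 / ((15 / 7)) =49792 / 521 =95.57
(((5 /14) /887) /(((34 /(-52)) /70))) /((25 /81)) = -2106 /15079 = -0.14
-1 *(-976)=976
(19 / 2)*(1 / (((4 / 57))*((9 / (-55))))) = -827.29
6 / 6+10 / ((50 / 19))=24 / 5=4.80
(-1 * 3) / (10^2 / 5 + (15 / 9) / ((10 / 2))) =-9 / 61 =-0.15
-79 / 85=-0.93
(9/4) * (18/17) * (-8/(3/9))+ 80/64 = -3803/68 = -55.93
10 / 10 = 1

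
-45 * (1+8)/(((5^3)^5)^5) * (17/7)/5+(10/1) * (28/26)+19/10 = 61034017805592678806991813189597451128065586090087854823/4817499887508833178451084222615463659167289733886718750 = 12.67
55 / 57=0.96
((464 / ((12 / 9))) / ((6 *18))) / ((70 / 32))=464 / 315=1.47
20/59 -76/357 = 0.13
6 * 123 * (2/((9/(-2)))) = -328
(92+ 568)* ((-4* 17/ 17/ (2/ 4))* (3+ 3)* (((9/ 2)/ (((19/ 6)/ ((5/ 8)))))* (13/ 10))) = -694980/ 19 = -36577.89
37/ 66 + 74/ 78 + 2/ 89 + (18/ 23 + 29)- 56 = -43355953/ 1756326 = -24.69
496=496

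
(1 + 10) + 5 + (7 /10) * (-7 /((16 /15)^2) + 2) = 13.09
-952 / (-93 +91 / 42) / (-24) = -238 / 545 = -0.44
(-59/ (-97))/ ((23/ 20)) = 1180/ 2231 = 0.53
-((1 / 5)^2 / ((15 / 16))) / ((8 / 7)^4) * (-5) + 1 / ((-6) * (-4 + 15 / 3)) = -0.04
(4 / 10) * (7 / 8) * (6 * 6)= 63 / 5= 12.60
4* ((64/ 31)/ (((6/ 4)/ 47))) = 24064/ 93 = 258.75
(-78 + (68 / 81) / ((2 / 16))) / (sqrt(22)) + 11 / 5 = 11 / 5-2887 * sqrt(22) / 891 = -13.00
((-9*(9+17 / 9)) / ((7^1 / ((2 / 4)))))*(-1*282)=1974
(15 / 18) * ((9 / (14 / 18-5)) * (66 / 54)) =-165 / 76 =-2.17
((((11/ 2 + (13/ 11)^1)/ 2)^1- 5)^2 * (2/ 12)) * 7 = 3.21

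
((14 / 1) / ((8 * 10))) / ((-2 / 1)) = -7 / 80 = -0.09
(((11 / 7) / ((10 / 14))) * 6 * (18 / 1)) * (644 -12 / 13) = 1986336 / 13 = 152795.08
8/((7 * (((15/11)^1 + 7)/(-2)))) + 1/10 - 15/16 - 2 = -40067/12880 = -3.11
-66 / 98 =-33 / 49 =-0.67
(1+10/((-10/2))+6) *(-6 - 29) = -175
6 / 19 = 0.32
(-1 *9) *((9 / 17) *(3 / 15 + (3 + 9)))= -4941 / 85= -58.13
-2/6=-1/3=-0.33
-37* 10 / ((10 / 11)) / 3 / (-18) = 407 / 54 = 7.54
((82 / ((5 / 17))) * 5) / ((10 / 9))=6273 / 5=1254.60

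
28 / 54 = 14 / 27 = 0.52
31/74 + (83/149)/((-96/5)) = 206357/529248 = 0.39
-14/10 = -7/5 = -1.40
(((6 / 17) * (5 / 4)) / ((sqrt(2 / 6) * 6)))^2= 75 / 4624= 0.02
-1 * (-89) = 89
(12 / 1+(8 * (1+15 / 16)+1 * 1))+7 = 71 / 2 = 35.50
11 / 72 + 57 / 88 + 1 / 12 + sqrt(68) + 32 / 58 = 8243 / 5742 + 2*sqrt(17) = 9.68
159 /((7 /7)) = 159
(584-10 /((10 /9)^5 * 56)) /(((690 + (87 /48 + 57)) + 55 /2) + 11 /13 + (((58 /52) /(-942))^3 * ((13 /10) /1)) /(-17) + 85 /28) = 98156892310970817753 /131156308740568105375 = 0.75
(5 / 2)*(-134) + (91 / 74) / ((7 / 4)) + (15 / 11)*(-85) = -183234 / 407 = -450.21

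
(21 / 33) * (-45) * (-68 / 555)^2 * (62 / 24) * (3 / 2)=-125426 / 75295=-1.67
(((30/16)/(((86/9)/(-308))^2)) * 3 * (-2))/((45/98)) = -47064402/1849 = -25453.98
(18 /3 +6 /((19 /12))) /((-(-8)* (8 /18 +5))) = 837 /3724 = 0.22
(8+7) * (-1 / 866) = -15 / 866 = -0.02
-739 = -739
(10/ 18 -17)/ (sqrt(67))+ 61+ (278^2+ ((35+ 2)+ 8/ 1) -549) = 76841 -148 * sqrt(67)/ 603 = 76838.99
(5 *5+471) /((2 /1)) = 248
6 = 6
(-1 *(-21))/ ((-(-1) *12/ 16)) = 28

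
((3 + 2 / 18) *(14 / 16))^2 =2401 / 324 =7.41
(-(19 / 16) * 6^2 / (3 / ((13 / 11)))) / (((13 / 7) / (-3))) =1197 / 44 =27.20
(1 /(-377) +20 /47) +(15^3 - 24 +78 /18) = 178381933 /53157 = 3355.76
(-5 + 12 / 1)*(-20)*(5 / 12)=-175 / 3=-58.33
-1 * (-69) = 69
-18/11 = -1.64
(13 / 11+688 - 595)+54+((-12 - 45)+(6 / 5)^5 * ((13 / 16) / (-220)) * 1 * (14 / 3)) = 91.14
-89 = -89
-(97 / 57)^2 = -9409 / 3249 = -2.90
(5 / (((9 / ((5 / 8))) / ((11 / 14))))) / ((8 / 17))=4675 / 8064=0.58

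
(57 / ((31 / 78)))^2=19766916 / 961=20569.11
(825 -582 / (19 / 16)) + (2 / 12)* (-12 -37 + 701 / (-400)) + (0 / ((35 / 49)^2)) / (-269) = 4961827 / 15200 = 326.44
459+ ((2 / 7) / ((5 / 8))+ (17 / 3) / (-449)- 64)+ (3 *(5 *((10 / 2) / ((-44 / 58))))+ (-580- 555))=-869599921 / 1037190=-838.42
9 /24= 3 /8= 0.38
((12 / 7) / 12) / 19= 1 / 133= 0.01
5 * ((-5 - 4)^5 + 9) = -295200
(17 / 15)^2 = 289 / 225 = 1.28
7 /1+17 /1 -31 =-7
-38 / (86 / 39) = -741 / 43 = -17.23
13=13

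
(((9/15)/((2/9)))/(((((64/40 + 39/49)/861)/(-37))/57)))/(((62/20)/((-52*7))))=4372310173140/18197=240276428.70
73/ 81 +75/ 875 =0.99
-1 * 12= -12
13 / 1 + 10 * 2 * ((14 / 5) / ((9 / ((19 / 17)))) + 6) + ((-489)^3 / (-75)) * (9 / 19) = 53681118746 / 72675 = 738646.28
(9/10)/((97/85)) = 153/194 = 0.79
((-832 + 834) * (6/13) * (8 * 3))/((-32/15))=-135/13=-10.38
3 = 3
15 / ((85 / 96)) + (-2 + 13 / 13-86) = -1191 / 17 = -70.06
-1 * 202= -202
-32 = -32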